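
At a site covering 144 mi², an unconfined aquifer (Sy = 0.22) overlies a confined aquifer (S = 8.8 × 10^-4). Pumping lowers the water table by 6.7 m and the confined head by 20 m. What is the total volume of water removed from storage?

ΔV ≈ 5.56 × 10^8 m³

A = 144 mi² = 3.73 × 10^8 m²
Unconfined: ΔV_u = Sy × A × Δh_u = 0.22 × 3.73 × 10^8 × 6.7 = 5.497 × 10^8 m³
Confined: ΔV_c = S × A × Δh_c = 8.8 × 10^-4 × 3.73 × 10^8 × 20 = 6.564 × 10^6 m³
Total ΔV = 5.497 × 10^8 + 6.564 × 10^6 = 5.563 × 10^8 m³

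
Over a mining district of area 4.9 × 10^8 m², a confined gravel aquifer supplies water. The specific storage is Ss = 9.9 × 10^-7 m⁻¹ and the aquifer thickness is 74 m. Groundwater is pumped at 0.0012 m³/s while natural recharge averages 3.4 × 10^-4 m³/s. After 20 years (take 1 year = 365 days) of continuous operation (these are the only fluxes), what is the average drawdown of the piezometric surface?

Δh ≈ 15.1 m

S = Ss × b = 9.9 × 10^-7 m⁻¹ × 74 m = 7.326 × 10^-5
Net abstraction = 0.0012 − 3.4 × 10^-4 = 8.6 × 10^-4 m³/s
Q_net = 8.6 × 10^-4 m³/s = 74.3 m³/d
t = 20 years = 7300 d
ΔV = Q × t = 74.3 m³/d × 7300 d = 5.424 × 10^5 m³
Δh = ΔV / (S × A) = 5.424 × 10^5 / (7.326 × 10^-5 × 4.9 × 10^8) = 15.11 m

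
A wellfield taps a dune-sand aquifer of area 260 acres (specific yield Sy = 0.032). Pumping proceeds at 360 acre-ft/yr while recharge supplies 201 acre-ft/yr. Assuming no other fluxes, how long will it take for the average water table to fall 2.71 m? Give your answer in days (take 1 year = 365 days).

A = 260 acres = 1.052 × 10^6 m²
ΔV = Sy × A × Δh = 0.032 × 1.052 × 10^6 × 2.71 = 91250 m³
Net withdrawal = 360 − 201 = 159 acre-ft/yr = 537.3 m³/d
t = ΔV / Q = 91250 m³ / 537.3 m³/d = 169.8 d

t ≈ 170 days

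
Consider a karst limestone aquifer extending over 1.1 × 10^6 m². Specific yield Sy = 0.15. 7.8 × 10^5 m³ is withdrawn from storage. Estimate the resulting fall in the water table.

Δh ≈ 4.73 m

Δh = ΔV / (Sy × A) = 7.8 × 10^5 m³ / (0.15 × 1.1 × 10^6 m²) = 4.727 m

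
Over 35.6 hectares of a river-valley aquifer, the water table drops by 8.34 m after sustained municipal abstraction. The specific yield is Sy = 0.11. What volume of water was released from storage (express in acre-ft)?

A = 35.6 hectares = 3.56 × 10^5 m²
ΔV = Sy × A × Δh = 0.11 × 3.56 × 10^5 m² × 8.34 m = 3.266 × 10^5 m³
ΔV = 3.266 × 10^5 m³ = 264.8 acre-ft

ΔV ≈ 265 acre-ft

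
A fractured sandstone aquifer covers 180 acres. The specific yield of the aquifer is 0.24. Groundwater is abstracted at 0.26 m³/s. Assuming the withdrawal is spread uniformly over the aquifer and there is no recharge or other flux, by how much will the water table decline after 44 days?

A = 180 acres = 7.284 × 10^5 m²
Q = 0.26 m³/s = 22460 m³/d
ΔV = Q × t = 22460 m³/d × 44 d = 9.884 × 10^5 m³
Δh = ΔV / (Sy × A) = 9.884 × 10^5 / (0.24 × 7.284 × 10^5) = 5.654 m

Δh ≈ 5.65 m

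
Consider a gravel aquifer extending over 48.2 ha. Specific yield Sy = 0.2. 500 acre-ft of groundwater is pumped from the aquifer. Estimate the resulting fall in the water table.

Δh ≈ 6.4 m

A = 48.2 ha = 4.82 × 10^5 m²
ΔV = 500 acre-ft = 6.167 × 10^5 m³
Δh = ΔV / (Sy × A) = 6.167 × 10^5 m³ / (0.2 × 4.82 × 10^5 m²) = 6.398 m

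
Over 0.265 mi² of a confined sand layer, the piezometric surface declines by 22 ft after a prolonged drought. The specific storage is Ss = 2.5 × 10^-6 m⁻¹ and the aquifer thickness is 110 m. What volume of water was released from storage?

S = Ss × b = 2.5 × 10^-6 m⁻¹ × 110 m = 2.75 × 10^-4
A = 0.265 mi² = 6.863 × 10^5 m²
Δh = 22 ft = 6.706 m
ΔV = S × A × Δh = 2.75 × 10^-4 × 6.863 × 10^5 m² × 6.706 m = 1266 m³

ΔV ≈ 1270 m³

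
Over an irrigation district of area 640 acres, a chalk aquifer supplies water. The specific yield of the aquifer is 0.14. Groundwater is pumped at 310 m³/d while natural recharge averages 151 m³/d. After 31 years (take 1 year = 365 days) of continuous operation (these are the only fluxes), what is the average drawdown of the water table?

A = 640 acres = 2.59 × 10^6 m²
Net abstraction = 310 − 151 = 159 m³/d
t = 31 years = 11320 d
ΔV = Q × t = 159 m³/d × 11320 d = 1.799 × 10^6 m³
Δh = ΔV / (Sy × A) = 1.799 × 10^6 / (0.14 × 2.59 × 10^6) = 4.962 m

Δh ≈ 4.96 m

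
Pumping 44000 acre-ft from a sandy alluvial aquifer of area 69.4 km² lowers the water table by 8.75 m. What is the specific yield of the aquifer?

Sy ≈ 0.089

A = 69.4 km² = 6.94 × 10^7 m²
ΔV = 44000 acre-ft = 5.427 × 10^7 m³
Sy = ΔV / (A × Δh) = 5.427 × 10^7 m³ / (6.94 × 10^7 m² × 8.75 m) = 0.08938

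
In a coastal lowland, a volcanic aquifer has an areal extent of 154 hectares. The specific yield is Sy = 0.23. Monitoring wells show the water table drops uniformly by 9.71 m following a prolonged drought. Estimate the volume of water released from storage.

ΔV ≈ 3.44 × 10^6 m³

A = 154 hectares = 1.54 × 10^6 m²
ΔV = Sy × A × Δh = 0.23 × 1.54 × 10^6 m² × 9.71 m = 3.439 × 10^6 m³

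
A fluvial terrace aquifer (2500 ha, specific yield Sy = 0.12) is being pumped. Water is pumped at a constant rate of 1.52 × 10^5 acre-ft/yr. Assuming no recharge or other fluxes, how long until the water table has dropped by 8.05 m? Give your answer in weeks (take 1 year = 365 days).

t ≈ 6.72 weeks

A = 2500 ha = 2.5 × 10^7 m²
ΔV = Sy × A × Δh = 0.12 × 2.5 × 10^7 × 8.05 = 2.415 × 10^7 m³
Q = 1.52 × 10^5 acre-ft/yr = 5.137 × 10^5 m³/d
t = ΔV / Q = 2.415 × 10^7 m³ / 5.137 × 10^5 m³/d = 47.01 d
t = 47.01 d ≈ 6.716 weeks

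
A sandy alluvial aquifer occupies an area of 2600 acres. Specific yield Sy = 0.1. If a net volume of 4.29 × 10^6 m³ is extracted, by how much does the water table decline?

A = 2600 acres = 1.052 × 10^7 m²
Δh = ΔV / (Sy × A) = 4.29 × 10^6 m³ / (0.1 × 1.052 × 10^7 m²) = 4.077 m

Δh ≈ 4.08 m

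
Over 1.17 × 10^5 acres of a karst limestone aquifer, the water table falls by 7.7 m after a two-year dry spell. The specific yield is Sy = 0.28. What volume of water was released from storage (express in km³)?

A = 1.17 × 10^5 acres = 4.735 × 10^8 m²
ΔV = Sy × A × Δh = 0.28 × 4.735 × 10^8 m² × 7.7 m = 1.021 × 10^9 m³
ΔV = 1.021 × 10^9 m³ = 1.021 km³

ΔV ≈ 1.02 km³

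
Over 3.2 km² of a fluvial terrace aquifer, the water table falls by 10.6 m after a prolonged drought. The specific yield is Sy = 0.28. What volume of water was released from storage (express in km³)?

ΔV ≈ 0.0095 km³

A = 3.2 km² = 3.2 × 10^6 m²
ΔV = Sy × A × Δh = 0.28 × 3.2 × 10^6 m² × 10.6 m = 9.498 × 10^6 m³
ΔV = 9.498 × 10^6 m³ = 0.009498 km³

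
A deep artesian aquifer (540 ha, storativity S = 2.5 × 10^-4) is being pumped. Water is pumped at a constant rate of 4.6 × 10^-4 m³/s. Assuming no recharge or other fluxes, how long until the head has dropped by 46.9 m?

A = 540 ha = 5.4 × 10^6 m²
ΔV = S × A × Δh = 2.5 × 10^-4 × 5.4 × 10^6 × 46.9 = 63320 m³
Q = 4.6 × 10^-4 m³/s = 39.74 m³/d
t = ΔV / Q = 63320 m³ / 39.74 m³/d = 1593 d

t ≈ 1590 days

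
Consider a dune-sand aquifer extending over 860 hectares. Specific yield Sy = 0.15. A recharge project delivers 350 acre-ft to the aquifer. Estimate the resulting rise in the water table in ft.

A = 860 hectares = 8.6 × 10^6 m²
ΔV = 350 acre-ft = 4.317 × 10^5 m³
Δh = ΔV / (Sy × A) = 4.317 × 10^5 m³ / (0.15 × 8.6 × 10^6 m²) = 0.3347 m
Δh = 0.3347 m = 1.098 ft

Δh ≈ 1.1 ft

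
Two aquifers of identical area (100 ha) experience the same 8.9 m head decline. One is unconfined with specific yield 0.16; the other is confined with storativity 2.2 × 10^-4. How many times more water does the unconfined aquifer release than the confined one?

ΔV_u / ΔV_c ≈ 727

A = 100 ha = 1 × 10^6 m²
Unconfined: ΔV_u = Sy × A × Δh = 0.16 × 1 × 10^6 × 8.9 = 1.424 × 10^6 m³
Confined: ΔV_c = S × A × Δh = 2.2 × 10^-4 × 1 × 10^6 × 8.9 = 1958 m³
Ratio = ΔV_u / ΔV_c = Sy / S = 0.16 / 2.2 × 10^-4 = 727.3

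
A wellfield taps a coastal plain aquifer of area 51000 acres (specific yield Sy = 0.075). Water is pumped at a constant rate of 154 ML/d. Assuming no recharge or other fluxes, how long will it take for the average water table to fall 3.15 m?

A = 51000 acres = 2.064 × 10^8 m²
ΔV = Sy × A × Δh = 0.075 × 2.064 × 10^8 × 3.15 = 4.876 × 10^7 m³
Q = 154 ML/d = 1.54 × 10^5 m³/d
t = ΔV / Q = 4.876 × 10^7 m³ / 1.54 × 10^5 m³/d = 316.6 d

t ≈ 317 days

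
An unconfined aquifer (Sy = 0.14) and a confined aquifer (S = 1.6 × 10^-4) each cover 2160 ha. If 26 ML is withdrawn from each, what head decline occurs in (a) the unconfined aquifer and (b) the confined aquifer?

Δh_u ≈ 0.0086 m; Δh_c ≈ 7.52 m

A = 2160 ha = 2.16 × 10^7 m²
ΔV = 26 ML = 26000 m³
Unconfined: Δh_u = ΔV/(Sy·A) = 26000/(0.14 × 2.16 × 10^7) = 0.008598 m
Confined: Δh_c = ΔV/(S·A) = 26000/(1.6 × 10^-4 × 2.16 × 10^7) = 7.523 m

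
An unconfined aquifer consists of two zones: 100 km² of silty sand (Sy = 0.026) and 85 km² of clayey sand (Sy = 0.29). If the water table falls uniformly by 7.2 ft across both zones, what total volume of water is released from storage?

A₁ = 100 km² = 1 × 10^8 m²; A₂ = 85 km² = 8.5 × 10^7 m²
Δh = 7.2 ft = 2.195 m
ΔV₁ = 0.026 × 1 × 10^8 × 2.195 = 5.706 × 10^6 m³
ΔV₂ = 0.29 × 8.5 × 10^7 × 2.195 = 5.41 × 10^7 m³
ΔV = ΔV₁ + ΔV₂ = 5.98 × 10^7 m³

ΔV ≈ 5.98 × 10^7 m³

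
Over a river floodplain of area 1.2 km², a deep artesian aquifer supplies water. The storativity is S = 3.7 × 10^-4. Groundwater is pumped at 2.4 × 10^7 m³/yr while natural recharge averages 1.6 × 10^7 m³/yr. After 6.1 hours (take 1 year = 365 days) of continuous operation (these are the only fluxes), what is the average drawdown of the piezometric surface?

A = 1.2 km² = 1.2 × 10^6 m²
Net abstraction = 2.4 × 10^7 − 1.6 × 10^7 = 8 × 10^6 m³/yr
Q_net = 8 × 10^6 m³/yr = 21920 m³/d
t = 6.1 hours = 0.2542 d
ΔV = Q × t = 21920 m³/d × 0.2542 d = 5571 m³
Δh = ΔV / (S × A) = 5571 / (3.7 × 10^-4 × 1.2 × 10^6) = 12.55 m

Δh ≈ 12.5 m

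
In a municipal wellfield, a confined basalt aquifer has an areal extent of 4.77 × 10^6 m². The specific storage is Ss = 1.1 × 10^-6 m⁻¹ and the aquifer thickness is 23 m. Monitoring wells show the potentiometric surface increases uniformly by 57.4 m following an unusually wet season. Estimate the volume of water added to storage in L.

ΔV ≈ 6.93 × 10^6 L

S = Ss × b = 1.1 × 10^-6 m⁻¹ × 23 m = 2.53 × 10^-5
ΔV = S × A × Δh = 2.53 × 10^-5 × 4.77 × 10^6 m² × 57.4 m = 6927 m³
ΔV = 6927 m³ = 6.927 × 10^6 L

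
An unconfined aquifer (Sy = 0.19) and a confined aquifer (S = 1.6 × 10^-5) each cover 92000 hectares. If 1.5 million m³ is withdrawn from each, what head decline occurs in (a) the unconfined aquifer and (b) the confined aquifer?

Δh_u ≈ 0.00858 m; Δh_c ≈ 102 m

A = 92000 hectares = 9.2 × 10^8 m²
ΔV = 1.5 million m³ = 1.5 × 10^6 m³
Unconfined: Δh_u = ΔV/(Sy·A) = 1.5 × 10^6/(0.19 × 9.2 × 10^8) = 0.008581 m
Confined: Δh_c = ΔV/(S·A) = 1.5 × 10^6/(1.6 × 10^-5 × 9.2 × 10^8) = 101.9 m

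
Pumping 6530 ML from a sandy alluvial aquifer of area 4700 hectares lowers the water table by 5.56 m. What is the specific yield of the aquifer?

A = 4700 hectares = 4.7 × 10^7 m²
ΔV = 6530 ML = 6.53 × 10^6 m³
Sy = ΔV / (A × Δh) = 6.53 × 10^6 m³ / (4.7 × 10^7 m² × 5.56 m) = 0.02499

Sy ≈ 0.025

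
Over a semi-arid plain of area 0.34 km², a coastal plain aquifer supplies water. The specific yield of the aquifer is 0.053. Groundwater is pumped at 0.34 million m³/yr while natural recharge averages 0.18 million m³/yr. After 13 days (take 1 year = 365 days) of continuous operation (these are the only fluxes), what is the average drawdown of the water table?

A = 0.34 km² = 3.4 × 10^5 m²
Net abstraction = 0.34 − 0.18 = 0.16 million m³/yr
Q_net = 0.16 million m³/yr = 438.4 m³/d
ΔV = Q × t = 438.4 m³/d × 13 d = 5699 m³
Δh = ΔV / (Sy × A) = 5699 / (0.053 × 3.4 × 10^5) = 0.3162 m

Δh ≈ 0.316 m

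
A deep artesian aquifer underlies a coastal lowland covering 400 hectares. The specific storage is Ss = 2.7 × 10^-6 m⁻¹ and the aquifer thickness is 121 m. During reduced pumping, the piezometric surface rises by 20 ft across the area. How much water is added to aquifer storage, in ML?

S = Ss × b = 2.7 × 10^-6 m⁻¹ × 121 m = 3.267 × 10^-4
A = 400 hectares = 4 × 10^6 m²
Δh = 20 ft = 6.096 m
ΔV = S × A × Δh = 3.267 × 10^-4 × 4 × 10^6 m² × 6.096 m = 7966 m³
ΔV = 7966 m³ = 7.966 ML

ΔV ≈ 7.97 ML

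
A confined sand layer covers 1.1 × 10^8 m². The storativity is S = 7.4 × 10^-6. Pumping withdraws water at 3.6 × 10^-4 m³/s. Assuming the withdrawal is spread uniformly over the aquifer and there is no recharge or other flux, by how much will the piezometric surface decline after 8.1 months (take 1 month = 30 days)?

Q = 3.6 × 10^-4 m³/s = 31.1 m³/d
t = 8.1 months = 243 d
ΔV = Q × t = 31.1 m³/d × 243 d = 7558 m³
Δh = ΔV / (S × A) = 7558 / (7.4 × 10^-6 × 1.1 × 10^8) = 9.285 m

Δh ≈ 9.29 m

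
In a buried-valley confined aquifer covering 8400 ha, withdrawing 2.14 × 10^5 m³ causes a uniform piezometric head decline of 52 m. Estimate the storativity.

S ≈ 4.9 × 10^-5

A = 8400 ha = 8.4 × 10^7 m²
S = ΔV / (A × Δh) = 2.14 × 10^5 m³ / (8.4 × 10^7 m² × 52 m) = 4.899 × 10^-5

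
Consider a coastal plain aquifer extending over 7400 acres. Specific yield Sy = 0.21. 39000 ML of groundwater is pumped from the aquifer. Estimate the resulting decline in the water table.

Δh ≈ 6.2 m

A = 7400 acres = 2.995 × 10^7 m²
ΔV = 39000 ML = 3.9 × 10^7 m³
Δh = ΔV / (Sy × A) = 3.9 × 10^7 m³ / (0.21 × 2.995 × 10^7 m²) = 6.201 m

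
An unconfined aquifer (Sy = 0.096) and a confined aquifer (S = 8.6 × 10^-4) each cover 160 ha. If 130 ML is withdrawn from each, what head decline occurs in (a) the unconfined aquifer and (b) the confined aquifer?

A = 160 ha = 1.6 × 10^6 m²
ΔV = 130 ML = 1.3 × 10^5 m³
Unconfined: Δh_u = ΔV/(Sy·A) = 1.3 × 10^5/(0.096 × 1.6 × 10^6) = 0.8464 m
Confined: Δh_c = ΔV/(S·A) = 1.3 × 10^5/(8.6 × 10^-4 × 1.6 × 10^6) = 94.48 m

Δh_u ≈ 0.846 m; Δh_c ≈ 94.5 m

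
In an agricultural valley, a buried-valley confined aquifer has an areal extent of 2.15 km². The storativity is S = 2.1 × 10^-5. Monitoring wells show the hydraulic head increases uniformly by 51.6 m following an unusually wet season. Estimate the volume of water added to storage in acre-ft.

A = 2.15 km² = 2.15 × 10^6 m²
ΔV = S × A × Δh = 2.1 × 10^-5 × 2.15 × 10^6 m² × 51.6 m = 2330 m³
ΔV = 2330 m³ = 1.889 acre-ft

ΔV ≈ 1.89 acre-ft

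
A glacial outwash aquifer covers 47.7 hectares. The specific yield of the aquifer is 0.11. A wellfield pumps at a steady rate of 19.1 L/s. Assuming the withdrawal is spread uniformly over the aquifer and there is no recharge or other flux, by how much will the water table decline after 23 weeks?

A = 47.7 hectares = 4.77 × 10^5 m²
Q = 19.1 L/s = 1650 m³/d
t = 23 weeks = 161 d
ΔV = Q × t = 1650 m³/d × 161 d = 2.657 × 10^5 m³
Δh = ΔV / (Sy × A) = 2.657 × 10^5 / (0.11 × 4.77 × 10^5) = 5.064 m

Δh ≈ 5.06 m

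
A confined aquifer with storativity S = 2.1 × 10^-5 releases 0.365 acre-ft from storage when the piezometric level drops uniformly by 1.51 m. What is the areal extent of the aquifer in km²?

A ≈ 14.2 km²

ΔV = 0.365 acre-ft = 450.2 m³
A = ΔV / (S × Δh) = 450.2 / (2.1 × 10^-5 × 1.51) = 1.42 × 10^7 m²
A = 1.42 × 10^7 m² = 14.2 km²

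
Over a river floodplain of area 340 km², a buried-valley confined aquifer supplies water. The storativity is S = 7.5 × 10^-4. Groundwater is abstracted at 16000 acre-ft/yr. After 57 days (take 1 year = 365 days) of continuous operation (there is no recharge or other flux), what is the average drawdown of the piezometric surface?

Δh ≈ 12.1 m

A = 340 km² = 3.4 × 10^8 m²
Q = 16000 acre-ft/yr = 54070 m³/d
ΔV = Q × t = 54070 m³/d × 57 d = 3.082 × 10^6 m³
Δh = ΔV / (S × A) = 3.082 × 10^6 / (7.5 × 10^-4 × 3.4 × 10^8) = 12.09 m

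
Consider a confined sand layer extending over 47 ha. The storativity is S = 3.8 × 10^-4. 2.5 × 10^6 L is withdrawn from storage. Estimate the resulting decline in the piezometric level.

A = 47 ha = 4.7 × 10^5 m²
ΔV = 2.5 × 10^6 L = 2500 m³
Δh = ΔV / (S × A) = 2500 m³ / (3.8 × 10^-4 × 4.7 × 10^5 m²) = 14 m

Δh ≈ 14 m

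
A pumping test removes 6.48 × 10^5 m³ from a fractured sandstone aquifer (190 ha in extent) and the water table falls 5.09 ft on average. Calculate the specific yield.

Sy ≈ 0.22

A = 190 ha = 1.9 × 10^6 m²
Δh = 5.09 ft = 1.551 m
Sy = ΔV / (A × Δh) = 6.48 × 10^5 m³ / (1.9 × 10^6 m² × 1.551 m) = 0.2198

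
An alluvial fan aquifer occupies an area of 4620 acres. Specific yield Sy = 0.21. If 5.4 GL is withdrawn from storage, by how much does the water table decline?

A = 4620 acres = 1.87 × 10^7 m²
ΔV = 5.4 GL = 5.4 × 10^6 m³
Δh = ΔV / (Sy × A) = 5.4 × 10^6 m³ / (0.21 × 1.87 × 10^7 m²) = 1.375 m

Δh ≈ 1.38 m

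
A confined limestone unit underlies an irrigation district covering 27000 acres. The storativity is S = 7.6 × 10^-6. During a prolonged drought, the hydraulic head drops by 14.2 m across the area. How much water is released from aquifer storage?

A = 27000 acres = 1.093 × 10^8 m²
ΔV = S × A × Δh = 7.6 × 10^-6 × 1.093 × 10^8 m² × 14.2 m = 11790 m³

ΔV ≈ 11800 m³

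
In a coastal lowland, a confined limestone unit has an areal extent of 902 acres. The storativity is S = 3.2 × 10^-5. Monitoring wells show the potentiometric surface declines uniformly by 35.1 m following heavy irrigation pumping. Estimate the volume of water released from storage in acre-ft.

A = 902 acres = 3.65 × 10^6 m²
ΔV = S × A × Δh = 3.2 × 10^-5 × 3.65 × 10^6 m² × 35.1 m = 4100 m³
ΔV = 4100 m³ = 3.324 acre-ft

ΔV ≈ 3.32 acre-ft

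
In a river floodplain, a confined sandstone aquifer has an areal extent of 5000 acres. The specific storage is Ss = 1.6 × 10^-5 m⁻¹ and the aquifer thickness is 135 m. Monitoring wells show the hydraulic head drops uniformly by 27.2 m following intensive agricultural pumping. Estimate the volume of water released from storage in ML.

ΔV ≈ 1190 ML

S = Ss × b = 1.6 × 10^-5 m⁻¹ × 135 m = 2.16 × 10^-3
A = 5000 acres = 2.023 × 10^7 m²
ΔV = S × A × Δh = 0.00216 × 2.023 × 10^7 m² × 27.2 m = 1.189 × 10^6 m³
ΔV = 1.189 × 10^6 m³ = 1189 ML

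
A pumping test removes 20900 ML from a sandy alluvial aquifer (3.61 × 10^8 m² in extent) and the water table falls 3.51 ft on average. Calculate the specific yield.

Sy ≈ 0.054

Δh = 3.51 ft = 1.07 m
ΔV = 20900 ML = 2.09 × 10^7 m³
Sy = ΔV / (A × Δh) = 2.09 × 10^7 m³ / (3.61 × 10^8 m² × 1.07 m) = 0.05411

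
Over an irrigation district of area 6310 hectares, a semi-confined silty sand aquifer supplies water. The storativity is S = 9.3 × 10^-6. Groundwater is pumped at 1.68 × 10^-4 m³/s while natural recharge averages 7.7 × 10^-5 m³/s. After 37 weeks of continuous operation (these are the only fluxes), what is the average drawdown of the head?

A = 6310 hectares = 6.31 × 10^7 m²
Net abstraction = 1.68 × 10^-4 − 7.7 × 10^-5 = 9.1 × 10^-5 m³/s
Q_net = 9.1 × 10^-5 m³/s = 7.862 m³/d
t = 37 weeks = 259 d
ΔV = Q × t = 7.862 m³/d × 259 d = 2036 m³
Δh = ΔV / (S × A) = 2036 / (9.3 × 10^-6 × 6.31 × 10^7) = 3.47 m

Δh ≈ 3.47 m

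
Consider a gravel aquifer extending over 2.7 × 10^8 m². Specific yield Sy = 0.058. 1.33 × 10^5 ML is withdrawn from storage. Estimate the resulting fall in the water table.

ΔV = 1.33 × 10^5 ML = 1.33 × 10^8 m³
Δh = ΔV / (Sy × A) = 1.33 × 10^8 m³ / (0.058 × 2.7 × 10^8 m²) = 8.493 m

Δh ≈ 8.49 m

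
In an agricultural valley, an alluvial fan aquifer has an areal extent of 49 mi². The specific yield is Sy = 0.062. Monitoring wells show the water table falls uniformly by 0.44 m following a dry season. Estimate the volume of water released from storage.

ΔV ≈ 3.46 × 10^6 m³

A = 49 mi² = 1.269 × 10^8 m²
ΔV = Sy × A × Δh = 0.062 × 1.269 × 10^8 m² × 0.44 m = 3.462 × 10^6 m³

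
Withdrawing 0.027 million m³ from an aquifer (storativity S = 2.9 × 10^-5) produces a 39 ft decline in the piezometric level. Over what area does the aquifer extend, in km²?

A ≈ 78.3 km²

Δh = 39 ft = 11.89 m
ΔV = 0.027 million m³ = 27000 m³
A = ΔV / (S × Δh) = 27000 / (2.9 × 10^-5 × 11.89) = 7.832 × 10^7 m²
A = 7.832 × 10^7 m² = 78.32 km²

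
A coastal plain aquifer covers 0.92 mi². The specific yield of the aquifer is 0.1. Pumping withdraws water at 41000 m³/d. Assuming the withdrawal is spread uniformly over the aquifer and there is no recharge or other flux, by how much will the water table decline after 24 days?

Δh ≈ 4.13 m

A = 0.92 mi² = 2.383 × 10^6 m²
ΔV = Q × t = 41000 m³/d × 24 d = 9.84 × 10^5 m³
Δh = ΔV / (Sy × A) = 9.84 × 10^5 / (0.1 × 2.383 × 10^6) = 4.13 m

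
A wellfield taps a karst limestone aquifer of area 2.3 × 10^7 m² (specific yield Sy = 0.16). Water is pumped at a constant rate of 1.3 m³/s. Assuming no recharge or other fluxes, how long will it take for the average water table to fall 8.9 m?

ΔV = Sy × A × Δh = 0.16 × 2.3 × 10^7 × 8.9 = 3.275 × 10^7 m³
Q = 1.3 m³/s = 1.123 × 10^5 m³/d
t = ΔV / Q = 3.275 × 10^7 m³ / 1.123 × 10^5 m³/d = 291.6 d

t ≈ 292 days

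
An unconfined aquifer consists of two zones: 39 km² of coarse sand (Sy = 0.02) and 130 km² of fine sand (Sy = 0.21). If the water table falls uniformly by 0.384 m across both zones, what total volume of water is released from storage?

A₁ = 39 km² = 3.9 × 10^7 m²; A₂ = 130 km² = 1.3 × 10^8 m²
ΔV₁ = 0.02 × 3.9 × 10^7 × 0.384 = 2.995 × 10^5 m³
ΔV₂ = 0.21 × 1.3 × 10^8 × 0.384 = 1.048 × 10^7 m³
ΔV = ΔV₁ + ΔV₂ = 1.078 × 10^7 m³

ΔV ≈ 1.08 × 10^7 m³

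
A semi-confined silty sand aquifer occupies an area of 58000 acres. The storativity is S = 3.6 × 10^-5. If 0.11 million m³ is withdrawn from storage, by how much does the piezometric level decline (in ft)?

Δh ≈ 42.7 ft

A = 58000 acres = 2.347 × 10^8 m²
ΔV = 0.11 million m³ = 1.1 × 10^5 m³
Δh = ΔV / (S × A) = 1.1 × 10^5 m³ / (3.6 × 10^-5 × 2.347 × 10^8 m²) = 13.02 m
Δh = 13.02 m = 42.71 ft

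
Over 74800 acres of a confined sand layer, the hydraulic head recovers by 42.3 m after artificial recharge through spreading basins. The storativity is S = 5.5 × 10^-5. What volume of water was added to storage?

A = 74800 acres = 3.027 × 10^8 m²
ΔV = S × A × Δh = 5.5 × 10^-5 × 3.027 × 10^8 m² × 42.3 m = 7.042 × 10^5 m³

ΔV ≈ 7.04 × 10^5 m³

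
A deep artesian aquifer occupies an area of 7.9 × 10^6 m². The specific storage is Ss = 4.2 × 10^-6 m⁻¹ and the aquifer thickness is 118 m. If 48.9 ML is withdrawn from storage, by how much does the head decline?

S = Ss × b = 4.2 × 10^-6 m⁻¹ × 118 m = 4.956 × 10^-4
ΔV = 48.9 ML = 48900 m³
Δh = ΔV / (S × A) = 48900 m³ / (4.956 × 10^-4 × 7.9 × 10^6 m²) = 12.49 m

Δh ≈ 12.5 m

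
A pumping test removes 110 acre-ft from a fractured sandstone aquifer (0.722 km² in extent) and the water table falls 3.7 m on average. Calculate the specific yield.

A = 0.722 km² = 7.22 × 10^5 m²
ΔV = 110 acre-ft = 1.357 × 10^5 m³
Sy = ΔV / (A × Δh) = 1.357 × 10^5 m³ / (7.22 × 10^5 m² × 3.7 m) = 0.05079

Sy ≈ 0.051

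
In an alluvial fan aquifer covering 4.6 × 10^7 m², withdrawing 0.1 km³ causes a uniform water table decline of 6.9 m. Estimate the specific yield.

Sy ≈ 0.32

ΔV = 0.1 km³ = 1 × 10^8 m³
Sy = ΔV / (A × Δh) = 1 × 10^8 m³ / (4.6 × 10^7 m² × 6.9 m) = 0.3151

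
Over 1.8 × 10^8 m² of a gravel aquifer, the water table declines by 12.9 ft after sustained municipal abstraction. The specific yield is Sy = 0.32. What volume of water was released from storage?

ΔV ≈ 2.26 × 10^8 m³

Δh = 12.9 ft = 3.932 m
ΔV = Sy × A × Δh = 0.32 × 1.8 × 10^8 m² × 3.932 m = 2.265 × 10^8 m³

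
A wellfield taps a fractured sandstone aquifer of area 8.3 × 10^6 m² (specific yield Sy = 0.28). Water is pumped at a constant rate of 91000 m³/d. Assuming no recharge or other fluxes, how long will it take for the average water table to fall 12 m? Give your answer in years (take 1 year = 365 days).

ΔV = Sy × A × Δh = 0.28 × 8.3 × 10^6 × 12 = 2.789 × 10^7 m³
t = ΔV / Q = 2.789 × 10^7 m³ / 91000 m³/d = 306.5 d
t = 306.5 d ≈ 0.8396 years

t ≈ 0.84 years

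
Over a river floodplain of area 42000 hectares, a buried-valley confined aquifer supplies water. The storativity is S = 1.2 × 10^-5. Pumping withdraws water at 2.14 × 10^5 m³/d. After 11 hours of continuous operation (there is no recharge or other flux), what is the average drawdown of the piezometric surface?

A = 42000 hectares = 4.2 × 10^8 m²
t = 11 hours = 0.4583 d
ΔV = Q × t = 2.14 × 10^5 m³/d × 0.4583 d = 98080 m³
Δh = ΔV / (S × A) = 98080 / (1.2 × 10^-5 × 4.2 × 10^8) = 19.46 m

Δh ≈ 19.5 m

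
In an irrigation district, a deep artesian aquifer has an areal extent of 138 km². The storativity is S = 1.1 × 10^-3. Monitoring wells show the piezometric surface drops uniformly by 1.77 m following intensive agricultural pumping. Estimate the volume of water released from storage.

ΔV ≈ 2.69 × 10^5 m³

A = 138 km² = 1.38 × 10^8 m²
ΔV = S × A × Δh = 0.0011 × 1.38 × 10^8 m² × 1.77 m = 2.687 × 10^5 m³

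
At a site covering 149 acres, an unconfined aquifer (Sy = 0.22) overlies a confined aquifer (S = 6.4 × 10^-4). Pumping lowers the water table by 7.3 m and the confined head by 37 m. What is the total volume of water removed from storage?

ΔV ≈ 9.83 × 10^5 m³

A = 149 acres = 6.03 × 10^5 m²
Unconfined: ΔV_u = Sy × A × Δh_u = 0.22 × 6.03 × 10^5 × 7.3 = 9.684 × 10^5 m³
Confined: ΔV_c = S × A × Δh_c = 6.4 × 10^-4 × 6.03 × 10^5 × 37 = 14280 m³
Total ΔV = 9.684 × 10^5 + 14280 = 9.827 × 10^5 m³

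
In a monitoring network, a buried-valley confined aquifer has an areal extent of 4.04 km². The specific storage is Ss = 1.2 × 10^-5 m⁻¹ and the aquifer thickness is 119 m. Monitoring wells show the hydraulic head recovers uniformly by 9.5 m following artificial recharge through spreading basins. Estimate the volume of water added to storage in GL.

ΔV ≈ 0.0548 GL

S = Ss × b = 1.2 × 10^-5 m⁻¹ × 119 m = 1.428 × 10^-3
A = 4.04 km² = 4.04 × 10^6 m²
ΔV = S × A × Δh = 0.001428 × 4.04 × 10^6 m² × 9.5 m = 54810 m³
ΔV = 54810 m³ = 0.05481 GL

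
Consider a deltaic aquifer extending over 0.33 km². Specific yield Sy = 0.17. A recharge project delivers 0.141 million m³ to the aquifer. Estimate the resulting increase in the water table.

Δh ≈ 2.51 m

A = 0.33 km² = 3.3 × 10^5 m²
ΔV = 0.141 million m³ = 1.41 × 10^5 m³
Δh = ΔV / (Sy × A) = 1.41 × 10^5 m³ / (0.17 × 3.3 × 10^5 m²) = 2.513 m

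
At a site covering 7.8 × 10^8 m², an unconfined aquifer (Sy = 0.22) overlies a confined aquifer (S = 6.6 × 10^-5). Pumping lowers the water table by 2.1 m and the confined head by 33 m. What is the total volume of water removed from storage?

Unconfined: ΔV_u = Sy × A × Δh_u = 0.22 × 7.8 × 10^8 × 2.1 = 3.604 × 10^8 m³
Confined: ΔV_c = S × A × Δh_c = 6.6 × 10^-5 × 7.8 × 10^8 × 33 = 1.699 × 10^6 m³
Total ΔV = 3.604 × 10^8 + 1.699 × 10^6 = 3.621 × 10^8 m³

ΔV ≈ 3.62 × 10^8 m³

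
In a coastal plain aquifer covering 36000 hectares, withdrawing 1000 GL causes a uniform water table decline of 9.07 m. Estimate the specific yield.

Sy ≈ 0.31

A = 36000 hectares = 3.6 × 10^8 m²
ΔV = 1000 GL = 1 × 10^9 m³
Sy = ΔV / (A × Δh) = 1 × 10^9 m³ / (3.6 × 10^8 m² × 9.07 m) = 0.3063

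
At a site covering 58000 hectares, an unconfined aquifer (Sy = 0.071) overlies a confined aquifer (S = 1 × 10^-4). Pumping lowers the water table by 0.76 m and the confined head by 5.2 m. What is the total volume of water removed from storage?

ΔV ≈ 3.16 × 10^7 m³

A = 58000 hectares = 5.8 × 10^8 m²
Unconfined: ΔV_u = Sy × A × Δh_u = 0.071 × 5.8 × 10^8 × 0.76 = 3.13 × 10^7 m³
Confined: ΔV_c = S × A × Δh_c = 1 × 10^-4 × 5.8 × 10^8 × 5.2 = 3.016 × 10^5 m³
Total ΔV = 3.13 × 10^7 + 3.016 × 10^5 = 3.16 × 10^7 m³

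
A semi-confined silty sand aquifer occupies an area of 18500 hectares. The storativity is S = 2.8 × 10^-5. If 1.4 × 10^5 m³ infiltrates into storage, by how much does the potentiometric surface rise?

Δh ≈ 27 m

A = 18500 hectares = 1.85 × 10^8 m²
Δh = ΔV / (S × A) = 1.4 × 10^5 m³ / (2.8 × 10^-5 × 1.85 × 10^8 m²) = 27.03 m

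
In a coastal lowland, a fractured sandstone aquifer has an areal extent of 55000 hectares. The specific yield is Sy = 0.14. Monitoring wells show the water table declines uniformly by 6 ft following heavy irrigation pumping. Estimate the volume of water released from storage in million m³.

A = 55000 hectares = 5.5 × 10^8 m²
Δh = 6 ft = 1.829 m
ΔV = Sy × A × Δh = 0.14 × 5.5 × 10^8 m² × 1.829 m = 1.408 × 10^8 m³
ΔV = 1.408 × 10^8 m³ = 140.8 million m³

ΔV ≈ 141 million m³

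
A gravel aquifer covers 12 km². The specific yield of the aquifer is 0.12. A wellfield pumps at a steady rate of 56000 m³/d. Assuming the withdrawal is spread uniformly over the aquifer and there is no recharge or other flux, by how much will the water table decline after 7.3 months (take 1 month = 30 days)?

Δh ≈ 8.52 m

A = 12 km² = 1.2 × 10^7 m²
t = 7.3 months = 219 d
ΔV = Q × t = 56000 m³/d × 219 d = 1.226 × 10^7 m³
Δh = ΔV / (Sy × A) = 1.226 × 10^7 / (0.12 × 1.2 × 10^7) = 8.517 m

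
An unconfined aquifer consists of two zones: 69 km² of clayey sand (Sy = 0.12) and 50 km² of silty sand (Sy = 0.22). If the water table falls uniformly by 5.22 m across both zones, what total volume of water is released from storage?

ΔV ≈ 1.01 × 10^8 m³

A₁ = 69 km² = 6.9 × 10^7 m²; A₂ = 50 km² = 5 × 10^7 m²
ΔV₁ = 0.12 × 6.9 × 10^7 × 5.22 = 4.322 × 10^7 m³
ΔV₂ = 0.22 × 5 × 10^7 × 5.22 = 5.742 × 10^7 m³
ΔV = ΔV₁ + ΔV₂ = 1.006 × 10^8 m³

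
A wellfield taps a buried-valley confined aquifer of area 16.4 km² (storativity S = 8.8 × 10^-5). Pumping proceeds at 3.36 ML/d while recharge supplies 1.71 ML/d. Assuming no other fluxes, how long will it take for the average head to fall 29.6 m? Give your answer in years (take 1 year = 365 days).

t ≈ 0.0709 years

A = 16.4 km² = 1.64 × 10^7 m²
ΔV = S × A × Δh = 8.8 × 10^-5 × 1.64 × 10^7 × 29.6 = 42720 m³
Net withdrawal = 3.36 − 1.71 = 1.65 ML/d = 1650 m³/d
t = ΔV / Q = 42720 m³ / 1650 m³/d = 25.89 d
t = 25.89 d ≈ 0.07093 years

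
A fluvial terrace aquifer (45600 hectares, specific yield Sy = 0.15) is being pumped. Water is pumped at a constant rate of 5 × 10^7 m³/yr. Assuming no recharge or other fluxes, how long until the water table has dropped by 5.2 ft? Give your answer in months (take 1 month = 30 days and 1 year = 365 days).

t ≈ 26.4 months

A = 45600 hectares = 4.56 × 10^8 m²
Δh = 5.2 ft = 1.585 m
ΔV = Sy × A × Δh = 0.15 × 4.56 × 10^8 × 1.585 = 1.084 × 10^8 m³
Q = 5 × 10^7 m³/yr = 1.37 × 10^5 m³/d
t = ΔV / Q = 1.084 × 10^8 m³ / 1.37 × 10^5 m³/d = 791.4 d
t = 791.4 d ≈ 26.38 months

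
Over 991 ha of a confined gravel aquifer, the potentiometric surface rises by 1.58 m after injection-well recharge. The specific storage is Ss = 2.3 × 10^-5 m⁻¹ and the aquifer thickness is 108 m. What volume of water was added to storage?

S = Ss × b = 2.3 × 10^-5 m⁻¹ × 108 m = 2.484 × 10^-3
A = 991 ha = 9.91 × 10^6 m²
ΔV = S × A × Δh = 0.002484 × 9.91 × 10^6 m² × 1.58 m = 38890 m³

ΔV ≈ 38900 m³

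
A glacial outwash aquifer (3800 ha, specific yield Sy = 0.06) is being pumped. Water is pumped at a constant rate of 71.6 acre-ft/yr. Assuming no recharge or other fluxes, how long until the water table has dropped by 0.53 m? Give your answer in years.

A = 3800 ha = 3.8 × 10^7 m²
ΔV = Sy × A × Δh = 0.06 × 3.8 × 10^7 × 0.53 = 1.208 × 10^6 m³
Q = 71.6 acre-ft/yr = 242 m³/d
t = ΔV / Q = 1.208 × 10^6 m³ / 242 m³/d = 4994 d
t = 4994 d ≈ 13.68 years

t ≈ 13.7 years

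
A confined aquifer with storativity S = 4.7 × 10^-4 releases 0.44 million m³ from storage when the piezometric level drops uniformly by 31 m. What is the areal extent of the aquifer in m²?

ΔV = 0.44 million m³ = 4.4 × 10^5 m³
A = ΔV / (S × Δh) = 4.4 × 10^5 / (4.7 × 10^-4 × 31) = 3.02 × 10^7 m²

A ≈ 3.02 × 10^7 m²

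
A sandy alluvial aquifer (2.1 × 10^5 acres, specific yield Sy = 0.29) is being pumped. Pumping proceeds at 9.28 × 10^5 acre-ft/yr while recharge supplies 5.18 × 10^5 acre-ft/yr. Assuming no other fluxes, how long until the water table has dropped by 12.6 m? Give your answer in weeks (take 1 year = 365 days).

A = 2.1 × 10^5 acres = 8.498 × 10^8 m²
ΔV = Sy × A × Δh = 0.29 × 8.498 × 10^8 × 12.6 = 3.105 × 10^9 m³
Net withdrawal = 9.28 × 10^5 − 5.18 × 10^5 = 4.1 × 10^5 acre-ft/yr = 1.386 × 10^6 m³/d
t = ΔV / Q = 3.105 × 10^9 m³ / 1.386 × 10^6 m³/d = 2241 d
t = 2241 d ≈ 320.2 weeks

t ≈ 320 weeks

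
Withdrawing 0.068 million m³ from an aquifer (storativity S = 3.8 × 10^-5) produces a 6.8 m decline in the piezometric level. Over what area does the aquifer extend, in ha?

A ≈ 26300 ha

ΔV = 0.068 million m³ = 68000 m³
A = ΔV / (S × Δh) = 68000 / (3.8 × 10^-5 × 6.8) = 2.632 × 10^8 m²
A = 2.632 × 10^8 m² = 26320 ha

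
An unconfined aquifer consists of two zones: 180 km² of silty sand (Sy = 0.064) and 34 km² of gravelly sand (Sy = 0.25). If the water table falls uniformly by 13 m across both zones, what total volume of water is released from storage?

A₁ = 180 km² = 1.8 × 10^8 m²; A₂ = 34 km² = 3.4 × 10^7 m²
ΔV₁ = 0.064 × 1.8 × 10^8 × 13 = 1.498 × 10^8 m³
ΔV₂ = 0.25 × 3.4 × 10^7 × 13 = 1.105 × 10^8 m³
ΔV = ΔV₁ + ΔV₂ = 2.603 × 10^8 m³

ΔV ≈ 2.6 × 10^8 m³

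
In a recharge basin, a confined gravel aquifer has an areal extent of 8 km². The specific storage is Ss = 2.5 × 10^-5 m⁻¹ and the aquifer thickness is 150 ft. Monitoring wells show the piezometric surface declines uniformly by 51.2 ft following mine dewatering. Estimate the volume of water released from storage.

b = 150 ft = 45.72 m
S = Ss × b = 2.5 × 10^-5 m⁻¹ × 45.72 m = 1.143 × 10^-3
A = 8 km² = 8 × 10^6 m²
Δh = 51.2 ft = 15.61 m
ΔV = S × A × Δh = 0.001143 × 8 × 10^6 m² × 15.61 m = 1.427 × 10^5 m³

ΔV ≈ 1.43 × 10^5 m³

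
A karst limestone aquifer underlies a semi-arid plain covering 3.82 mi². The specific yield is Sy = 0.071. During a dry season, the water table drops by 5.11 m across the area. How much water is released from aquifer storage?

A = 3.82 mi² = 9.894 × 10^6 m²
ΔV = Sy × A × Δh = 0.071 × 9.894 × 10^6 m² × 5.11 m = 3.59 × 10^6 m³

ΔV ≈ 3.59 × 10^6 m³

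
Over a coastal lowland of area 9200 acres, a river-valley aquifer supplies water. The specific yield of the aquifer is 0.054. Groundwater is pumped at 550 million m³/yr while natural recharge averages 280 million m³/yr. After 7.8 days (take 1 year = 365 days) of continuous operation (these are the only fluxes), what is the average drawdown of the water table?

Δh ≈ 2.87 m

A = 9200 acres = 3.723 × 10^7 m²
Net abstraction = 550 − 280 = 270 million m³/yr
Q_net = 270 million m³/yr = 7.397 × 10^5 m³/d
ΔV = Q × t = 7.397 × 10^5 m³/d × 7.8 d = 5.77 × 10^6 m³
Δh = ΔV / (Sy × A) = 5.77 × 10^6 / (0.054 × 3.723 × 10^7) = 2.87 m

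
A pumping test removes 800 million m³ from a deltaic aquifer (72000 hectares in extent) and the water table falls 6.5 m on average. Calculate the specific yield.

A = 72000 hectares = 7.2 × 10^8 m²
ΔV = 800 million m³ = 8 × 10^8 m³
Sy = ΔV / (A × Δh) = 8 × 10^8 m³ / (7.2 × 10^8 m² × 6.5 m) = 0.1709

Sy ≈ 0.17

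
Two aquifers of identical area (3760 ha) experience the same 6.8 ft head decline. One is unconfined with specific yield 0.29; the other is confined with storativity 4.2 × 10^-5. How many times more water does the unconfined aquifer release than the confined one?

A = 3760 ha = 3.76 × 10^7 m²
Δh = 6.8 ft = 2.073 m
Unconfined: ΔV_u = Sy × A × Δh = 0.29 × 3.76 × 10^7 × 2.073 = 2.26 × 10^7 m³
Confined: ΔV_c = S × A × Δh = 4.2 × 10^-5 × 3.76 × 10^7 × 2.073 = 3273 m³
Ratio = ΔV_u / ΔV_c = Sy / S = 0.29 / 4.2 × 10^-5 = 6905

ΔV_u / ΔV_c ≈ 6900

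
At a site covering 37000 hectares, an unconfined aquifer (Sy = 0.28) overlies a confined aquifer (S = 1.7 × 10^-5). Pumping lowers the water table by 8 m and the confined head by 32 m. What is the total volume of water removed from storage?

A = 37000 hectares = 3.7 × 10^8 m²
Unconfined: ΔV_u = Sy × A × Δh_u = 0.28 × 3.7 × 10^8 × 8 = 8.288 × 10^8 m³
Confined: ΔV_c = S × A × Δh_c = 1.7 × 10^-5 × 3.7 × 10^8 × 32 = 2.013 × 10^5 m³
Total ΔV = 8.288 × 10^8 + 2.013 × 10^5 = 8.29 × 10^8 m³

ΔV ≈ 8.29 × 10^8 m³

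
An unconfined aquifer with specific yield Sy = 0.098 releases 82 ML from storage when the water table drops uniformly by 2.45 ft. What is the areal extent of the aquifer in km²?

Δh = 2.45 ft = 0.7468 m
ΔV = 82 ML = 82000 m³
A = ΔV / (Sy × Δh) = 82000 / (0.098 × 0.7468) = 1.12 × 10^6 m²
A = 1.12 × 10^6 m² = 1.12 km²

A ≈ 1.12 km²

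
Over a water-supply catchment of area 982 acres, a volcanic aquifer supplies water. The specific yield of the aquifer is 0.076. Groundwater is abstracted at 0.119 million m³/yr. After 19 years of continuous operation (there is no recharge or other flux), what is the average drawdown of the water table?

A = 982 acres = 3.974 × 10^6 m²
Q = 0.119 million m³/yr = 326 m³/d
t = 19 years = 6935 d
ΔV = Q × t = 326 m³/d × 6935 d = 2.261 × 10^6 m³
Δh = ΔV / (Sy × A) = 2.261 × 10^6 / (0.076 × 3.974 × 10^6) = 7.486 m

Δh ≈ 7.49 m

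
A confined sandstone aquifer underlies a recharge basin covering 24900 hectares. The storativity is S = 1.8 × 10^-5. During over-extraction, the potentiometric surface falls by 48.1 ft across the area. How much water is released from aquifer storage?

ΔV ≈ 65700 m³

A = 24900 hectares = 2.49 × 10^8 m²
Δh = 48.1 ft = 14.66 m
ΔV = S × A × Δh = 1.8 × 10^-5 × 2.49 × 10^8 m² × 14.66 m = 65710 m³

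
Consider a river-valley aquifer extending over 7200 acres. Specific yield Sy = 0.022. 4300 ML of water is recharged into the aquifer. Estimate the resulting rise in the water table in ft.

A = 7200 acres = 2.914 × 10^7 m²
ΔV = 4300 ML = 4.3 × 10^6 m³
Δh = ΔV / (Sy × A) = 4.3 × 10^6 m³ / (0.022 × 2.914 × 10^7 m²) = 6.708 m
Δh = 6.708 m = 22.01 ft

Δh ≈ 22 ft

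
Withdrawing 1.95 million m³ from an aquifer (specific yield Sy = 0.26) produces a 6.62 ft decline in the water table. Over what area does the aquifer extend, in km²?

A ≈ 3.72 km²

Δh = 6.62 ft = 2.018 m
ΔV = 1.95 million m³ = 1.95 × 10^6 m³
A = ΔV / (Sy × Δh) = 1.95 × 10^6 / (0.26 × 2.018) = 3.717 × 10^6 m²
A = 3.717 × 10^6 m² = 3.717 km²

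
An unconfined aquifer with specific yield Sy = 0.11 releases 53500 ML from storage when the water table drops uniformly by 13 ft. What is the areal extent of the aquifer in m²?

A ≈ 1.23 × 10^8 m²

Δh = 13 ft = 3.962 m
ΔV = 53500 ML = 5.35 × 10^7 m³
A = ΔV / (Sy × Δh) = 5.35 × 10^7 / (0.11 × 3.962) = 1.227 × 10^8 m²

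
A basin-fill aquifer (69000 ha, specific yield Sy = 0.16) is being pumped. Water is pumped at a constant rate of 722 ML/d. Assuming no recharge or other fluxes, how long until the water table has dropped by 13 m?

t ≈ 1990 days

A = 69000 ha = 6.9 × 10^8 m²
ΔV = Sy × A × Δh = 0.16 × 6.9 × 10^8 × 13 = 1.435 × 10^9 m³
Q = 722 ML/d = 7.22 × 10^5 m³/d
t = ΔV / Q = 1.435 × 10^9 m³ / 7.22 × 10^5 m³/d = 1988 d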